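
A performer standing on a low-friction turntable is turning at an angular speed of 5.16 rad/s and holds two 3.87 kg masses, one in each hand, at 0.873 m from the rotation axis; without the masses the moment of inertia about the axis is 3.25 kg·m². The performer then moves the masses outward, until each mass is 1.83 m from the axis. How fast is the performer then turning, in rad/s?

ω₂ ≈ 1.62 rad/s

With no external torque about the axis, L is conserved: I₁ω₁ = I₂ω₂.
I₁ = 3.25 + 2(3.87)(0.873)² = 9.149 kg·m²; I₂ = 3.25 + 2(3.87)(1.83)² = 29.17 kg·m².
ω₂ = I₁ω₁ / I₂ = (9.149)(5.16 rad/s) / (29.17) = 1.618 rad/s.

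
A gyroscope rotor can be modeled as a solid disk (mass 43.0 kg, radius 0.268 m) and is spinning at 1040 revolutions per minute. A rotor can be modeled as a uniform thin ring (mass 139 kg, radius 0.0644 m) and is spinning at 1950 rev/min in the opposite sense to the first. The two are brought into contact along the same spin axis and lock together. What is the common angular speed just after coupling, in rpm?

The coupling torques are internal; angular momentum about the shared axis is conserved.
Moments of inertia: I_A = ½(43.0)(0.268)² = 1.544 kg·m²; I_B = (139)(0.0644)² = 0.5765 kg·m².
Taking A's sense as positive: L = (1.544)(1040) − (0.5765)(1950) = 481.8 kg·m²·rpm.
Combined I = 1.544 + 0.5765 = 2.121 kg·m².
ω_f = L / I = 481.8 / 2.121 = 227.2 rpm.

|ω_f| ≈ 227 rpm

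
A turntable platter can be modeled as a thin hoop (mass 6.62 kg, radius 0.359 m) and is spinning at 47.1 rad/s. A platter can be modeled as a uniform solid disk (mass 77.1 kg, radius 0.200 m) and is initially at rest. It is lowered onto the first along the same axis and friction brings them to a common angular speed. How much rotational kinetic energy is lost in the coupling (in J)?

The coupling torques are internal; angular momentum about the shared axis is conserved.
Moments of inertia: I_A = (6.62)(0.359)² = 0.8532 kg·m²; I_B = ½(77.1)(0.200)² = 1.542 kg·m².
Taking A's sense as positive: L = (0.8532)(47.1) = 40.19 kg·m²·rad/s.
Combined I = 0.8532 + 1.542 = 2.395 kg·m².
ω_f = L / I = 40.19 / 2.395 = 16.78 rad/s.
KE_i = ½ΣIω² = 946.4 J; KE_f = ½(2.395)(16.78)² = 337.1 J.

ΔKE lost ≈ 609 J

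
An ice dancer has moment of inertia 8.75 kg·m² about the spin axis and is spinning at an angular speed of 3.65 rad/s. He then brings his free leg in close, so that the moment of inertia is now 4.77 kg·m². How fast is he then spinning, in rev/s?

Angular momentum about the spin axis is conserved since the torque about it is zero.
ω₂ = I₁ω₁ / I₂ = (8.750)(3.65 rad/s) / (4.770) = 6.695 rad/s = 1.066 rev/s.

ω₂ ≈ 1.07 rev/s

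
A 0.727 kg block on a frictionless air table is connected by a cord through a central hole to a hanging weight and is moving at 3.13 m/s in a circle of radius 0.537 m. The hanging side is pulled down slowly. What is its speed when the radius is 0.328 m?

v₂ ≈ 5.12 m/s

Central (radial) force ⇒ zero torque about the center ⇒ m v r is constant.
v₂ = v₁ r₁ / r₂ = (3.13)(0.537) / (0.328) = 5.124 m/s.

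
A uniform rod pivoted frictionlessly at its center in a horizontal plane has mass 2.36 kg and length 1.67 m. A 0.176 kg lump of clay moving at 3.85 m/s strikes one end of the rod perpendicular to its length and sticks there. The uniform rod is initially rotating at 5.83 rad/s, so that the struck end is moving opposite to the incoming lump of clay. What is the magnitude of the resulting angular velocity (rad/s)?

About the pivot the impulsive forces during the collision are internal, so angular momentum about that axis is conserved.
I_p = (1/12)(2.36)(1.67)² = 0.5485 kg·m². Taking the sense of the lump of clay's angular momentum as positive, L_{lump} = m v R = (0.176)(3.85)(1.67/2) = 0.5658 kg·m²/s.
L_i = −I_p ω_p + m v R = −(0.5485)(5.83) + 0.5658 = -2.632 kg·m²/s.
After sticking, I_f = I_p + m R² = 0.5485 + (0.176)(1.67/2)² = 0.6712 kg·m².
ω_f = L_i / I_f = -2.632 / 0.6712 = -3.921 rad/s.

|ω_f| ≈ 3.92 rad/s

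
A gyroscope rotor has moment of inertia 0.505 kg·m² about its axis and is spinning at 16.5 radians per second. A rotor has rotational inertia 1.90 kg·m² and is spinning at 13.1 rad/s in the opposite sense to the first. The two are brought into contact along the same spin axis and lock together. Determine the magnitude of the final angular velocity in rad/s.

No external torque acts about the common axis, so total angular momentum is conserved.
Taking A's sense as positive: L = (0.5050)(16.5) − (1.900)(13.1) = -16.56 kg·m²·rad/s.
Combined I = 0.5050 + 1.900 = 2.405 kg·m².
ω_f = L / I = -16.56 / 2.405 = -6.885 rad/s.

|ω_f| ≈ 6.88 rad/s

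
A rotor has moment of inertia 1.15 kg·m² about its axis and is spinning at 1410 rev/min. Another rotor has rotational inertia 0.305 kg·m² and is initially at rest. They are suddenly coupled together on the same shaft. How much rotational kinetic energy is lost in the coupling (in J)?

No external torque acts about the common axis, so total angular momentum is conserved.
Taking A's sense as positive: L = (1.150)(1410) = 1621 kg·m²·rpm.
Combined I = 1.150 + 0.3050 = 1.455 kg·m².
ω_f = L / I = 1621 / 1.455 = 1114 rpm.
KE_i = ½ΣIω² = 12540 J; KE_f = ½(1.455)(116.7)² = 9908 J.

ΔKE lost ≈ 2630 J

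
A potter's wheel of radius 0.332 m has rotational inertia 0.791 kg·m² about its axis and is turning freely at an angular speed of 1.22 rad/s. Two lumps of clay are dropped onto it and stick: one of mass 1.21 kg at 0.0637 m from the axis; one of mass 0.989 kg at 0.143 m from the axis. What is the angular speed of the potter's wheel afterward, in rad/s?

No external torque acts about the axis; L_before = L_after.
Added inertia Σmr² = (1.21)(0.0637)² + (0.989)(0.143)² = 0.02513 kg·m²; I_f = 0.7910 + 0.02513 = 0.8161 kg·m².
ω_f = I_p ω_i / I_f = (0.7910)(1.22) / 0.8161 = 1.182 rad/s.

ω_f ≈ 1.18 rad/s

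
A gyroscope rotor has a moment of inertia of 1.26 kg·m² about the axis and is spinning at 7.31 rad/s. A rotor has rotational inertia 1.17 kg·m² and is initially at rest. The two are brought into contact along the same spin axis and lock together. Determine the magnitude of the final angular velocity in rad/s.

|ω_f| ≈ 3.79 rad/s

The coupling torques are internal; angular momentum about the shared axis is conserved.
Taking A's sense as positive: L = (1.260)(7.31) = 9.211 kg·m²·rad/s.
Combined I = 1.260 + 1.170 = 2.430 kg·m².
ω_f = L / I = 9.211 / 2.430 = 3.790 rad/s.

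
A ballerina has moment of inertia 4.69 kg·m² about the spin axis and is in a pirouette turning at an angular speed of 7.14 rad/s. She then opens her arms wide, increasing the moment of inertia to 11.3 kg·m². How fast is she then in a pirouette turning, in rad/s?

ω₂ ≈ 2.96 rad/s

No external torque acts about the spin axis, so angular momentum is conserved.
ω₂ = I₁ω₁ / I₂ = (4.690)(7.14 rad/s) / (11.30) = 2.963 rad/s.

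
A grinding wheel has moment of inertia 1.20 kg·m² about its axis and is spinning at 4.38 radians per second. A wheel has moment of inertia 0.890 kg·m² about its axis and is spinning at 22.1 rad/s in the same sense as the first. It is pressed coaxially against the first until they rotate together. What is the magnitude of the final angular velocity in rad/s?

|ω_f| ≈ 11.9 rad/s

No external torque acts about the common axis, so total angular momentum is conserved.
Taking A's sense as positive: L = (1.200)(4.38) + (0.8900)(22.1) = 24.93 kg·m²·rad/s.
Combined I = 1.200 + 0.8900 = 2.090 kg·m².
ω_f = L / I = 24.93 / 2.090 = 11.93 rad/s.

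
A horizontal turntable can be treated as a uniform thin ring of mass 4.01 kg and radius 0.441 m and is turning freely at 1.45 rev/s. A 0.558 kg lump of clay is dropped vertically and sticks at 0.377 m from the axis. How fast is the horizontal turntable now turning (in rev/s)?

The added mass arrives with no angular momentum about the axis, and any external torque about the axis is negligible, so the system's angular momentum is conserved.
I_p = (4.01)(0.441)² = 0.7799 kg·m².
Added inertia Σmr² = (0.558)(0.377)² = 0.07931 kg·m²; I_f = 0.7799 + 0.07931 = 0.8592 kg·m².
ω_f = I_p ω_i / I_f = (0.7799)(1.45) / 0.8592 = 1.316 rev/s.

ω_f ≈ 1.32 rev/s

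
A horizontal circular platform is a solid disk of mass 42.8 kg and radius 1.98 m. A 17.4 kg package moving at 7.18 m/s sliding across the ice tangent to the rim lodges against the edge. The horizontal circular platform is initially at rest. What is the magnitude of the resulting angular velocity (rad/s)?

The axle reaction passes through the central axle and exerts no torque about it; angular momentum about the central axle is conserved through the impact.
I_p = ½(42.8)(1.98)² = 83.90 kg·m². Taking the sense of the package's angular momentum as positive, L_{package} = m v R = (17.4)(7.18)(1.98) = 247.4 kg·m²/s.
L_i = 0 + 247.4 = 247.4 kg·m²/s.
After sticking, I_f = I_p + m R² = 83.90 + (17.4)(1.98)² = 152.1 kg·m².
ω_f = L_i / I_f = 247.4 / 152.1 = 1.626 rad/s.

|ω_f| ≈ 1.63 rad/s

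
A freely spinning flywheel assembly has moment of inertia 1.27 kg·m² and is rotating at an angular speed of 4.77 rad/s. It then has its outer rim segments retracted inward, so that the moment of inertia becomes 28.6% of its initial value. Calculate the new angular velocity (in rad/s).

No external torque acts about the spin axis, so angular momentum is conserved.
I₂ = 0.286 × 1.27 = 0.3632 kg·m².
ω₂ = I₁ω₁ / I₂ = (1.270)(4.77 rad/s) / (0.3632) = 16.68 rad/s.

ω₂ ≈ 16.7 rad/s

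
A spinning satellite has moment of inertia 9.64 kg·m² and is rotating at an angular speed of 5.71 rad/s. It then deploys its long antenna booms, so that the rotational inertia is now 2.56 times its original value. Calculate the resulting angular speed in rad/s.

ω₂ ≈ 2.23 rad/s

No external torque acts about the spin axis, so angular momentum is conserved.
I₂ = 2.56 × 9.64 = 24.68 kg·m².
ω₂ = I₁ω₁ / I₂ = (9.640)(5.71 rad/s) / (24.68) = 2.230 rad/s.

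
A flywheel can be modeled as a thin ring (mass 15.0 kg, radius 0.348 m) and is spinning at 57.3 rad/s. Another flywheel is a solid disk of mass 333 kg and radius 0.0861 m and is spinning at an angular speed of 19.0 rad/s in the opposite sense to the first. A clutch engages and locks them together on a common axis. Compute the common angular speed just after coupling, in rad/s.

|ω_f| ≈ 26.4 rad/s

The coupling torques are internal; angular momentum about the shared axis is conserved.
Moments of inertia: I_A = (15.0)(0.348)² = 1.817 kg·m²; I_B = ½(333)(0.0861)² = 1.234 kg·m².
Taking A's sense as positive: L = (1.817)(57.3) − (1.234)(19.0) = 80.64 kg·m²·rad/s.
Combined I = 1.817 + 1.234 = 3.051 kg·m².
ω_f = L / I = 80.64 / 3.051 = 26.43 rad/s.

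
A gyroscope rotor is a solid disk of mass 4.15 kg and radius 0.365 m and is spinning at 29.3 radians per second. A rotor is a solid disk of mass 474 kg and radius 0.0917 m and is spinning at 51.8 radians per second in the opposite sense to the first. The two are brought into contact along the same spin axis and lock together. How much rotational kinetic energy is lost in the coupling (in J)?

The coupling torques are internal; angular momentum about the shared axis is conserved.
Moments of inertia: I_A = ½(4.15)(0.365)² = 0.2764 kg·m²; I_B = ½(474)(0.0917)² = 1.993 kg·m².
Taking A's sense as positive: L = (0.2764)(29.3) − (1.993)(51.8) = -95.13 kg·m²·rad/s.
Combined I = 0.2764 + 1.993 = 2.269 kg·m².
ω_f = L / I = -95.13 / 2.269 = -41.92 rad/s.
KE_i = ½ΣIω² = 2792 J; KE_f = ½(2.269)(41.92)² = 1994 J.

ΔKE lost ≈ 798 J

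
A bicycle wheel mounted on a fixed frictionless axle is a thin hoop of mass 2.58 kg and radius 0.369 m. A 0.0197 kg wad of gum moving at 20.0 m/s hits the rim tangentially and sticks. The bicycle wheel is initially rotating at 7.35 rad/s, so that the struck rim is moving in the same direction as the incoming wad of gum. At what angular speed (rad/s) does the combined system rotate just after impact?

|ω_f| ≈ 7.71 rad/s

About the axle the impulsive forces during the collision are internal, so angular momentum about that axis is conserved.
I_p = (2.58)(0.369)² = 0.3513 kg·m². Taking the sense of the wad of gum's angular momentum as positive, L_{wad} = m v R = (0.0197)(20.0)(0.369) = 0.1454 kg·m²/s.
L_i = +I_p ω_p + m v R = +(0.3513)(7.35) + 0.1454 = 2.727 kg·m²/s.
After sticking, I_f = I_p + m R² = 0.3513 + (0.0197)(0.369)² = 0.3540 kg·m².
ω_f = L_i / I_f = 2.727 / 0.3540 = 7.705 rad/s.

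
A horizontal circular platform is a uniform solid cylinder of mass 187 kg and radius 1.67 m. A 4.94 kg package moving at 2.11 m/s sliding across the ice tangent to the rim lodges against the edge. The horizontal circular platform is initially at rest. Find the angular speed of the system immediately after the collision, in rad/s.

|ω_f| ≈ 0.0634 rad/s

About the central axle the impulsive forces during the collision are internal, so angular momentum about that axis is conserved.
I_p = ½(187)(1.67)² = 260.8 kg·m². Taking the sense of the package's angular momentum as positive, L_{package} = m v R = (4.94)(2.11)(1.67) = 17.41 kg·m²/s.
L_i = 0 + 17.41 = 17.41 kg·m²/s.
After sticking, I_f = I_p + m R² = 260.8 + (4.94)(1.67)² = 274.5 kg·m².
ω_f = L_i / I_f = 17.41 / 274.5 = 0.06340 rad/s.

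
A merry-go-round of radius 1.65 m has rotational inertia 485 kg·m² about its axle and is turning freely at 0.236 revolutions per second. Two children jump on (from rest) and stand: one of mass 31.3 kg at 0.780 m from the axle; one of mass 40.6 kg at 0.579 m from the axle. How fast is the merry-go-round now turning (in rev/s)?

ω_f ≈ 0.221 rev/s

No external torque acts about the axle; L_before = L_after.
Added inertia Σmr² = (31.3)(0.780)² + (40.6)(0.579)² = 32.65 kg·m²; I_f = 485.0 + 32.65 = 517.7 kg·m².
ω_f = I_p ω_i / I_f = (485.0)(0.236) / 517.7 = 0.2211 rev/s.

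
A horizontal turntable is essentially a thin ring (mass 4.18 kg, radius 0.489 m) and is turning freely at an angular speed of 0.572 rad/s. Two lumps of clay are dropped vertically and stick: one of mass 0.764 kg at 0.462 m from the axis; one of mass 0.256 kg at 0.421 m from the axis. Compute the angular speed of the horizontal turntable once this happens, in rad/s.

No external torque acts about the axis; L_before = L_after.
I_p = (4.18)(0.489)² = 0.9995 kg·m².
Added inertia Σmr² = (0.764)(0.462)² + (0.256)(0.421)² = 0.2084 kg·m²; I_f = 0.9995 + 0.2084 = 1.208 kg·m².
ω_f = I_p ω_i / I_f = (0.9995)(0.572) / 1.208 = 0.4733 rad/s.

ω_f ≈ 0.473 rad/s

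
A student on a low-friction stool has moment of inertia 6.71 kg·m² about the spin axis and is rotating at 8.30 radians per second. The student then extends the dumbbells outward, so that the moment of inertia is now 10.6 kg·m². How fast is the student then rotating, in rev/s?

ω₂ ≈ 0.836 rev/s

Angular momentum about the spin axis is conserved since the torque about it is zero.
ω₂ = I₁ω₁ / I₂ = (6.710)(8.30 rad/s) / (10.60) = 5.254 rad/s = 0.8362 rev/s.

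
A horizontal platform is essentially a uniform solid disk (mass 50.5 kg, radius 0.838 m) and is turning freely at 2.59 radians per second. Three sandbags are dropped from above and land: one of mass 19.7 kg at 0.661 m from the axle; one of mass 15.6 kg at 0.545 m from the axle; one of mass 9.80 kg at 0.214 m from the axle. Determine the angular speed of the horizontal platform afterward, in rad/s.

The added mass arrives with no angular momentum about the axle, and any external torque about the axle is negligible, so the system's angular momentum is conserved.
I_p = ½(50.5)(0.838)² = 17.73 kg·m².
Added inertia Σmr² = (19.7)(0.661)² + (15.6)(0.545)² + (9.80)(0.214)² = 13.69 kg·m²; I_f = 17.73 + 13.69 = 31.42 kg·m².
ω_f = I_p ω_i / I_f = (17.73)(2.59) / 31.42 = 1.462 rad/s.

ω_f ≈ 1.46 rad/s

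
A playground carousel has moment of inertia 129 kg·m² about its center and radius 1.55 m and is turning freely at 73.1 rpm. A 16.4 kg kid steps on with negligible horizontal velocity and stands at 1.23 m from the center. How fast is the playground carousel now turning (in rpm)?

ω_f ≈ 61.3 rpm

The added mass arrives with no angular momentum about the center, and any external torque about the center is negligible, so the system's angular momentum is conserved.
Added inertia Σmr² = (16.4)(1.23)² = 24.81 kg·m²; I_f = 129.0 + 24.81 = 153.8 kg·m².
ω_f = I_p ω_i / I_f = (129.0)(73.1) / 153.8 = 61.31 rpm.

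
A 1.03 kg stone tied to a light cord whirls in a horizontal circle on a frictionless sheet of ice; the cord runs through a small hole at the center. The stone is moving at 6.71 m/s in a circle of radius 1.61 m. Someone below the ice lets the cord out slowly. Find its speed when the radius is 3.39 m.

v₂ ≈ 3.19 m/s

The only horizontal force on the mass is along the cord (radial), so it exerts no torque about the hole and angular momentum m v r is conserved.
v₂ = v₁ r₁ / r₂ = (6.71)(1.61) / (3.39) = 3.187 m/s.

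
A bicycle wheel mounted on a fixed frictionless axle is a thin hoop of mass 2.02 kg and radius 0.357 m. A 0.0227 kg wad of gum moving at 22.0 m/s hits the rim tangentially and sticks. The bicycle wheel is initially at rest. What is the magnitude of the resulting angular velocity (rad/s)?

|ω_f| ≈ 0.685 rad/s

The axle reaction passes through the axle and exerts no torque about it; angular momentum about the axle is conserved through the impact.
I_p = (2.02)(0.357)² = 0.2574 kg·m². Taking the sense of the wad of gum's angular momentum as positive, L_{wad} = m v R = (0.0227)(22.0)(0.357) = 0.1783 kg·m²/s.
L_i = 0 + 0.1783 = 0.1783 kg·m²/s.
After sticking, I_f = I_p + m R² = 0.2574 + (0.0227)(0.357)² = 0.2603 kg·m².
ω_f = L_i / I_f = 0.1783 / 0.2603 = 0.6848 rad/s.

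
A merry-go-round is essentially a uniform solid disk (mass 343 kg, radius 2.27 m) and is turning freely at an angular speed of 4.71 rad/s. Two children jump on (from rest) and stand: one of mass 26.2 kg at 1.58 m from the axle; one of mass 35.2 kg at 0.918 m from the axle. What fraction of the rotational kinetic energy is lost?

No external torque acts about the axle; L_before = L_after.
I_p = ½(343)(2.27)² = 883.7 kg·m².
Added inertia Σmr² = (26.2)(1.58)² + (35.2)(0.918)² = 95.07 kg·m²; I_f = 883.7 + 95.07 = 978.8 kg·m².
ω_f = I_p ω_i / I_f = (883.7)(4.71) / 978.8 = 4.253 rad/s.
KE_i = ½(883.7)(4.710 rad/s)² = 9802 J; KE_f = ½(978.8)(4.253)² = 8850 J.
Fraction lost = 0.09713.

fraction ≈ 0.0971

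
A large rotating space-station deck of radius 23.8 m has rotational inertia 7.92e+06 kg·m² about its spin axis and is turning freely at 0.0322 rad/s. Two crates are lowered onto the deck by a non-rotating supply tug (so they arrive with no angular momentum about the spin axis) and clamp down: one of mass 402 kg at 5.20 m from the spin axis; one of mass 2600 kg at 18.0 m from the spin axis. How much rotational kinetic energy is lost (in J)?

No external torque acts about the spin axis; L_before = L_after.
Added inertia Σmr² = (402)(5.20)² + (2600)(18.0)² = 8.533e+05 kg·m²; I_f = 7.920e+06 + 8.533e+05 = 8.773e+06 kg·m².
ω_f = I_p ω_i / I_f = (7.920e+06)(0.0322) / 8.773e+06 = 0.02907 rad/s.
KE_i = ½(7.920e+06)(0.03220 rad/s)² = 4106 J; KE_f = ½(8.773e+06)(0.02907)² = 3707 J.

energy lost ≈ 399 J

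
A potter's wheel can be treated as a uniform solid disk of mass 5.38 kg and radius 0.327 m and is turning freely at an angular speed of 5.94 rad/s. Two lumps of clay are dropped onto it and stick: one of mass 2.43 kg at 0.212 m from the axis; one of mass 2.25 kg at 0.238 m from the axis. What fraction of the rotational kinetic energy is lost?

fraction ≈ 0.451

The added mass arrives with no angular momentum about the axis, and any external torque about the axis is negligible, so the system's angular momentum is conserved.
I_p = ½(5.38)(0.327)² = 0.2876 kg·m².
Added inertia Σmr² = (2.43)(0.212)² + (2.25)(0.238)² = 0.2367 kg·m²; I_f = 0.2876 + 0.2367 = 0.5243 kg·m².
ω_f = I_p ω_i / I_f = (0.2876)(5.94) / 0.5243 = 3.259 rad/s.
KE_i = ½(0.2876)(5.940 rad/s)² = 5.074 J; KE_f = ½(0.5243)(3.259)² = 2.784 J.
Fraction lost = 0.4514.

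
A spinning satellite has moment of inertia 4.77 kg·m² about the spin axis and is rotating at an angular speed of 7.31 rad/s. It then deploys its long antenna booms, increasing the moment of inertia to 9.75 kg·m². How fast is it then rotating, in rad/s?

ω₂ ≈ 3.58 rad/s

With no external torque about the axis, L is conserved: I₁ω₁ = I₂ω₂.
ω₂ = I₁ω₁ / I₂ = (4.770)(7.31 rad/s) / (9.750) = 3.576 rad/s.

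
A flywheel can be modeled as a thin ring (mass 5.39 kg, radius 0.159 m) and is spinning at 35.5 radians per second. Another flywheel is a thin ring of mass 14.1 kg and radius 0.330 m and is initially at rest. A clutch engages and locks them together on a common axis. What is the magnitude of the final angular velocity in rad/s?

|ω_f| ≈ 2.89 rad/s

No external torque acts about the common axis, so total angular momentum is conserved.
Moments of inertia: I_A = (5.39)(0.159)² = 0.1363 kg·m²; I_B = (14.1)(0.330)² = 1.535 kg·m².
Taking A's sense as positive: L = (0.1363)(35.5) = 4.837 kg·m²·rad/s.
Combined I = 0.1363 + 1.535 = 1.672 kg·m².
ω_f = L / I = 4.837 / 1.672 = 2.894 rad/s.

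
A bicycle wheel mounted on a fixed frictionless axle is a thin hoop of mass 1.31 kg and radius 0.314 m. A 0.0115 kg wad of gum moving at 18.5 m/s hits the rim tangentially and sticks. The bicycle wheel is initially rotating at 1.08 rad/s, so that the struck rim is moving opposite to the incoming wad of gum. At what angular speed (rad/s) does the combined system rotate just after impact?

About the axle the impulsive forces during the collision are internal, so angular momentum about that axis is conserved.
I_p = (1.31)(0.314)² = 0.1292 kg·m². Taking the sense of the wad of gum's angular momentum as positive, L_{wad} = m v R = (0.0115)(18.5)(0.314) = 0.06680 kg·m²/s.
L_i = −I_p ω_p + m v R = −(0.1292)(1.08) + 0.06680 = -0.07269 kg·m²/s.
After sticking, I_f = I_p + m R² = 0.1292 + (0.0115)(0.314)² = 0.1303 kg·m².
ω_f = L_i / I_f = -0.07269 / 0.1303 = -0.5579 rad/s.

|ω_f| ≈ 0.558 rad/s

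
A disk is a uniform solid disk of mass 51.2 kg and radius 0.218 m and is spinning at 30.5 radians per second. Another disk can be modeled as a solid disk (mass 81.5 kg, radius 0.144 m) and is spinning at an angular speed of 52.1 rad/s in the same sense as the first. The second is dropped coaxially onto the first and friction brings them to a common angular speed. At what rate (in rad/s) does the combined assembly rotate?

|ω_f| ≈ 39.4 rad/s

The coupling torques are internal; angular momentum about the shared axis is conserved.
Moments of inertia: I_A = ½(51.2)(0.218)² = 1.217 kg·m²; I_B = ½(81.5)(0.144)² = 0.8450 kg·m².
Taking A's sense as positive: L = (1.217)(30.5) + (0.8450)(52.1) = 81.13 kg·m²·rad/s.
Combined I = 1.217 + 0.8450 = 2.062 kg·m².
ω_f = L / I = 81.13 / 2.062 = 39.35 rad/s.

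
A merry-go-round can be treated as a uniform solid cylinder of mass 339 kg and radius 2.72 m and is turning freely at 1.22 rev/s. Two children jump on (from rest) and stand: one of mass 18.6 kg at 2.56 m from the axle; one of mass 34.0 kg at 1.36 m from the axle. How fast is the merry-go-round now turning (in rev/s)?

ω_f ≈ 1.06 rev/s

The added mass arrives with no angular momentum about the axle, and any external torque about the axle is negligible, so the system's angular momentum is conserved.
I_p = ½(339)(2.72)² = 1254 kg·m².
Added inertia Σmr² = (18.6)(2.56)² + (34.0)(1.36)² = 184.8 kg·m²; I_f = 1254 + 184.8 = 1439 kg·m².
ω_f = I_p ω_i / I_f = (1254)(1.22) / 1439 = 1.063 rev/s.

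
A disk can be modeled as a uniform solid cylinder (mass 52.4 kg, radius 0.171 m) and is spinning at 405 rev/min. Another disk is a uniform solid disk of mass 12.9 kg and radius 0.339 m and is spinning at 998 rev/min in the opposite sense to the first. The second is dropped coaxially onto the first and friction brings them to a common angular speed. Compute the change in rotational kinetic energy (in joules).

The coupling torques are internal; angular momentum about the shared axis is conserved.
Moments of inertia: I_A = ½(52.4)(0.171)² = 0.7661 kg·m²; I_B = ½(12.9)(0.339)² = 0.7412 kg·m².
Taking A's sense as positive: L = (0.7661)(405) − (0.7412)(998) = -429.5 kg·m²·rpm.
Combined I = 0.7661 + 0.7412 = 1.507 kg·m².
ω_f = L / I = -429.5 / 1.507 = -284.9 rpm.
KE_i = ½ΣIω² = 4737 J; KE_f = ½(1.507)(29.84)² = 671.0 J.

ΔKE ≈ -4070 J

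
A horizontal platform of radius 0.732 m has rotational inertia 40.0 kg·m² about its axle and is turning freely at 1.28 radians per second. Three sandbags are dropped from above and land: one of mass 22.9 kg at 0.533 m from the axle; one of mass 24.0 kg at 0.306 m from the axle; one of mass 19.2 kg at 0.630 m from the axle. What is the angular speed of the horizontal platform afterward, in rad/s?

No external torque acts about the axle; L_before = L_after.
Added inertia Σmr² = (22.9)(0.533)² + (24.0)(0.306)² + (19.2)(0.630)² = 16.37 kg·m²; I_f = 40.00 + 16.37 = 56.37 kg·m².
ω_f = I_p ω_i / I_f = (40.00)(1.28) / 56.37 = 0.9082 rad/s.

ω_f ≈ 0.908 rad/s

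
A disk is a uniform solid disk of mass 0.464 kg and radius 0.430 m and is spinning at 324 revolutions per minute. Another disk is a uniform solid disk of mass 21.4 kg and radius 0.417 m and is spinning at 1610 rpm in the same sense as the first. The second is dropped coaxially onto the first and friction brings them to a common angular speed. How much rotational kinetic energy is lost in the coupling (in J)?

ΔKE lost ≈ 380 J

The coupling torques are internal; angular momentum about the shared axis is conserved.
Moments of inertia: I_A = ½(0.464)(0.430)² = 0.04290 kg·m²; I_B = ½(21.4)(0.417)² = 1.861 kg·m².
Taking A's sense as positive: L = (0.04290)(324) + (1.861)(1610) = 3009 kg·m²·rpm.
Combined I = 0.04290 + 1.861 = 1.904 kg·m².
ω_f = L / I = 3009 / 1.904 = 1581 rpm.
KE_i = ½ΣIω² = 26470 J; KE_f = ½(1.904)(165.6)² = 26090 J.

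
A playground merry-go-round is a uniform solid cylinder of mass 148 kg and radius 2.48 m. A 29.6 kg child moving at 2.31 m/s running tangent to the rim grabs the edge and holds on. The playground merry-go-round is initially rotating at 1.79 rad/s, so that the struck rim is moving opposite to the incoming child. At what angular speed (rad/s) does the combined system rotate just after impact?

The axle reaction passes through the axle and exerts no torque about it; angular momentum about the axle is conserved through the impact.
I_p = ½(148)(2.48)² = 455.1 kg·m². Taking the sense of the child's angular momentum as positive, L_{child} = m v R = (29.6)(2.31)(2.48) = 169.6 kg·m²/s.
L_i = −I_p ω_p + m v R = −(455.1)(1.79) + 169.6 = -645.1 kg·m²/s.
After sticking, I_f = I_p + m R² = 455.1 + (29.6)(2.48)² = 637.2 kg·m².
ω_f = L_i / I_f = -645.1 / 637.2 = -1.012 rad/s.

|ω_f| ≈ 1.01 rad/s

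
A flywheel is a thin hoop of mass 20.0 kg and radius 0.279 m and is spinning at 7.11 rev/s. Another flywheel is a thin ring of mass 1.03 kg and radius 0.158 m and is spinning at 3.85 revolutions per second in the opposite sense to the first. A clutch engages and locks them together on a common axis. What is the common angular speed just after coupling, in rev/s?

|ω_f| ≈ 6.93 rev/s

No external torque acts about the common axis, so total angular momentum is conserved.
Moments of inertia: I_A = (20.0)(0.279)² = 1.557 kg·m²; I_B = (1.03)(0.158)² = 0.02571 kg·m².
Taking A's sense as positive: L = (1.557)(7.11) − (0.02571)(3.85) = 10.97 kg·m²·rev/s.
Combined I = 1.557 + 0.02571 = 1.583 kg·m².
ω_f = L / I = 10.97 / 1.583 = 6.932 rev/s.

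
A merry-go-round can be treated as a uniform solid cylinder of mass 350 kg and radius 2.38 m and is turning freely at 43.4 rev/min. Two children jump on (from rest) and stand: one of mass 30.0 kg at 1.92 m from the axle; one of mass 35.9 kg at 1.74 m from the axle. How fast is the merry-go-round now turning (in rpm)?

No external torque acts about the axle; L_before = L_after.
I_p = ½(350)(2.38)² = 991.3 kg·m².
Added inertia Σmr² = (30.0)(1.92)² + (35.9)(1.74)² = 219.3 kg·m²; I_f = 991.3 + 219.3 = 1211 kg·m².
ω_f = I_p ω_i / I_f = (991.3)(43.4) / 1211 = 35.54 rpm.

ω_f ≈ 35.5 rpm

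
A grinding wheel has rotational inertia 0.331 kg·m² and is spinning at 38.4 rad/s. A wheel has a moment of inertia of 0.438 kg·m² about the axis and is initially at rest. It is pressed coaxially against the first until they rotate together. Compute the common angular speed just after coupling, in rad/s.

The coupling torques are internal; angular momentum about the shared axis is conserved.
Taking A's sense as positive: L = (0.3310)(38.4) = 12.71 kg·m²·rad/s.
Combined I = 0.3310 + 0.4380 = 0.7690 kg·m².
ω_f = L / I = 12.71 / 0.7690 = 16.53 rad/s.

|ω_f| ≈ 16.5 rad/s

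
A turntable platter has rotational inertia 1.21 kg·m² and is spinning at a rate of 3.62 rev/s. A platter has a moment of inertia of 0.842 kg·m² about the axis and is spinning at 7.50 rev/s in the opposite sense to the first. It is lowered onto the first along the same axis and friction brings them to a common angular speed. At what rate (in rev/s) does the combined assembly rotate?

|ω_f| ≈ 0.943 rev/s

No external torque acts about the common axis, so total angular momentum is conserved.
Taking A's sense as positive: L = (1.210)(3.62) − (0.8420)(7.50) = -1.935 kg·m²·rev/s.
Combined I = 1.210 + 0.8420 = 2.052 kg·m².
ω_f = L / I = -1.935 / 2.052 = -0.9429 rev/s.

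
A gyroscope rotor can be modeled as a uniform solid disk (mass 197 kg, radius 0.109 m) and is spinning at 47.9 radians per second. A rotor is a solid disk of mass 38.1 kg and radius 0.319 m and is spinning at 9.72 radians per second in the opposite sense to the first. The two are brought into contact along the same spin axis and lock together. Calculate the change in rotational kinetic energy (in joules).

ΔKE ≈ -1210 J

No external torque acts about the common axis, so total angular momentum is conserved.
Moments of inertia: I_A = ½(197)(0.109)² = 1.170 kg·m²; I_B = ½(38.1)(0.319)² = 1.939 kg·m².
Taking A's sense as positive: L = (1.170)(47.9) − (1.939)(9.72) = 37.21 kg·m²·rad/s.
Combined I = 1.170 + 1.939 = 3.109 kg·m².
ω_f = L / I = 37.21 / 3.109 = 11.97 rad/s.
KE_i = ½ΣIω² = 1434 J; KE_f = ½(3.109)(11.97)² = 222.7 J.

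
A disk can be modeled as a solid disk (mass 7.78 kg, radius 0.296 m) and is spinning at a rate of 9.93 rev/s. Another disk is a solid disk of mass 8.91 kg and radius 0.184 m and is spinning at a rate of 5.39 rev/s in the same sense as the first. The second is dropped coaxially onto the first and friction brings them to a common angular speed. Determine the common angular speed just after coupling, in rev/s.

|ω_f| ≈ 8.54 rev/s

The coupling torques are internal; angular momentum about the shared axis is conserved.
Moments of inertia: I_A = ½(7.78)(0.296)² = 0.3408 kg·m²; I_B = ½(8.91)(0.184)² = 0.1508 kg·m².
Taking A's sense as positive: L = (0.3408)(9.93) + (0.1508)(5.39) = 4.197 kg·m²·rev/s.
Combined I = 0.3408 + 0.1508 = 0.4917 kg·m².
ω_f = L / I = 4.197 / 0.4917 = 8.537 rev/s.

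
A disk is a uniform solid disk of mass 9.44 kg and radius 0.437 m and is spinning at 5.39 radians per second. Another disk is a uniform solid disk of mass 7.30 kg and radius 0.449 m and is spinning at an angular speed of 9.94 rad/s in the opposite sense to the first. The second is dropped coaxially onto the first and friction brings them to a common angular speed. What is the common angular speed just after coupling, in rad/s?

|ω_f| ≈ 1.50 rad/s

The coupling torques are internal; angular momentum about the shared axis is conserved.
Moments of inertia: I_A = ½(9.44)(0.437)² = 0.9014 kg·m²; I_B = ½(7.30)(0.449)² = 0.7358 kg·m².
Taking A's sense as positive: L = (0.9014)(5.39) − (0.7358)(9.94) = -2.456 kg·m²·rad/s.
Combined I = 0.9014 + 0.7358 = 1.637 kg·m².
ω_f = L / I = -2.456 / 1.637 = -1.500 rad/s.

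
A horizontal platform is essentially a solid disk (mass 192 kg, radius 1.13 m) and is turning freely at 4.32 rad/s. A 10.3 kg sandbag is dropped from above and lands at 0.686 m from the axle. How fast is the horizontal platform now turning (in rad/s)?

ω_f ≈ 4.16 rad/s

No external torque acts about the axle; L_before = L_after.
I_p = ½(192)(1.13)² = 122.6 kg·m².
Added inertia Σmr² = (10.3)(0.686)² = 4.847 kg·m²; I_f = 122.6 + 4.847 = 127.4 kg·m².
ω_f = I_p ω_i / I_f = (122.6)(4.32) / 127.4 = 4.156 rad/s.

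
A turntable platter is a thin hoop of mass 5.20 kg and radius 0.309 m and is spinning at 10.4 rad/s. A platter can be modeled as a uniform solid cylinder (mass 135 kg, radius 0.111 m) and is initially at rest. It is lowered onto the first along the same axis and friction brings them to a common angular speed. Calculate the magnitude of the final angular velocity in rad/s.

|ω_f| ≈ 3.89 rad/s

No external torque acts about the common axis, so total angular momentum is conserved.
Moments of inertia: I_A = (5.20)(0.309)² = 0.4965 kg·m²; I_B = ½(135)(0.111)² = 0.8317 kg·m².
Taking A's sense as positive: L = (0.4965)(10.4) = 5.164 kg·m²·rad/s.
Combined I = 0.4965 + 0.8317 = 1.328 kg·m².
ω_f = L / I = 5.164 / 1.328 = 3.888 rad/s.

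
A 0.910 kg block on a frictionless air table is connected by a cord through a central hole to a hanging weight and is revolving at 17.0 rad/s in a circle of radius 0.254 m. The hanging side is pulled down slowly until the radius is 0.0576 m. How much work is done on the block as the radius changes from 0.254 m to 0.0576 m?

The constraining force is radial, so m r² ω about the center is conserved.
ω₂ = ω₁ (r₁/r₂)² = (17.0)(0.254/0.0576)² = 330.6 rad/s.
W = ΔKE = ½m(v₂² − v₁²) = 156.5 J.

W ≈ 156 J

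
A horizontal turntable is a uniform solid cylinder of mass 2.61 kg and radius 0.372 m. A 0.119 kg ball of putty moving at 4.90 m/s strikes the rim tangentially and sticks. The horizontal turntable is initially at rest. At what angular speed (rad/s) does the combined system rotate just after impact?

About the axle the impulsive forces during the collision are internal, so angular momentum about that axis is conserved.
I_p = ½(2.61)(0.372)² = 0.1806 kg·m². Taking the sense of the ball of putty's angular momentum as positive, L_{ball} = m v R = (0.119)(4.90)(0.372) = 0.2169 kg·m²/s.
L_i = 0 + 0.2169 = 0.2169 kg·m²/s.
After sticking, I_f = I_p + m R² = 0.1806 + (0.119)(0.372)² = 0.1971 kg·m².
ω_f = L_i / I_f = 0.2169 / 0.1971 = 1.101 rad/s.

|ω_f| ≈ 1.10 rad/s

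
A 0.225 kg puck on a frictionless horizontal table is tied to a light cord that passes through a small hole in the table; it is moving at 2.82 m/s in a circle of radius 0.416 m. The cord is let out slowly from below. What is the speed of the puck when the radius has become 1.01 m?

Central (radial) force ⇒ zero torque about the center ⇒ m v r is constant.
v₂ = v₁ r₁ / r₂ = (2.82)(0.416) / (1.01) = 1.162 m/s.

v₂ ≈ 1.16 m/s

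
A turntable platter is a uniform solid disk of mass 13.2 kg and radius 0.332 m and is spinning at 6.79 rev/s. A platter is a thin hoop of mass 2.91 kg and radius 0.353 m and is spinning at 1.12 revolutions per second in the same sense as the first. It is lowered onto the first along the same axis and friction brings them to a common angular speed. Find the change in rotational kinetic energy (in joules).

No external torque acts about the common axis, so total angular momentum is conserved.
Moments of inertia: I_A = ½(13.2)(0.332)² = 0.7275 kg·m²; I_B = (2.91)(0.353)² = 0.3626 kg·m².
Taking A's sense as positive: L = (0.7275)(6.79) + (0.3626)(1.12) = 5.346 kg·m²·rev/s.
Combined I = 0.7275 + 0.3626 = 1.090 kg·m².
ω_f = L / I = 5.346 / 1.090 = 4.904 rev/s.
KE_i = ½ΣIω² = 671.0 J; KE_f = ½(1.090)(30.81)² = 517.5 J.

ΔKE ≈ -154 J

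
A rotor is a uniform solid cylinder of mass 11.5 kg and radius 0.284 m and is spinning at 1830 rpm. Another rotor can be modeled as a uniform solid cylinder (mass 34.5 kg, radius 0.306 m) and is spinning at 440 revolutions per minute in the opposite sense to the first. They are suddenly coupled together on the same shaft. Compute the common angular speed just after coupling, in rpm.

|ω_f| ≈ 66.4 rpm

The coupling torques are internal; angular momentum about the shared axis is conserved.
Moments of inertia: I_A = ½(11.5)(0.284)² = 0.4638 kg·m²; I_B = ½(34.5)(0.306)² = 1.615 kg·m².
Taking A's sense as positive: L = (0.4638)(1830) − (1.615)(440) = 138.0 kg·m²·rpm.
Combined I = 0.4638 + 1.615 = 2.079 kg·m².
ω_f = L / I = 138.0 / 2.079 = 66.38 rpm.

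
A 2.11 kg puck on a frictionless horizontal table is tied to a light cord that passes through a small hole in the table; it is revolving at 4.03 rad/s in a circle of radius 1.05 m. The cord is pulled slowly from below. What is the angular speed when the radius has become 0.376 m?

ω₂ ≈ 31.4 rad/s

No torque about the axis ⇒ m r₁² ω₁ = m r₂² ω₂.
ω₂ = ω₁ (r₁/r₂)² = (4.03)(1.05/0.376)² = 31.43 rad/s.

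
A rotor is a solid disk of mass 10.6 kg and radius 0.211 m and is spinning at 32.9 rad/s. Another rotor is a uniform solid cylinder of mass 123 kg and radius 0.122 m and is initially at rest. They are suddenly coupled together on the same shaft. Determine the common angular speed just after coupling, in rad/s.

No external torque acts about the common axis, so total angular momentum is conserved.
Moments of inertia: I_A = ½(10.6)(0.211)² = 0.2360 kg·m²; I_B = ½(123)(0.122)² = 0.9154 kg·m².
Taking A's sense as positive: L = (0.2360)(32.9) = 7.763 kg·m²·rad/s.
Combined I = 0.2360 + 0.9154 = 1.151 kg·m².
ω_f = L / I = 7.763 / 1.151 = 6.743 rad/s.

|ω_f| ≈ 6.74 rad/s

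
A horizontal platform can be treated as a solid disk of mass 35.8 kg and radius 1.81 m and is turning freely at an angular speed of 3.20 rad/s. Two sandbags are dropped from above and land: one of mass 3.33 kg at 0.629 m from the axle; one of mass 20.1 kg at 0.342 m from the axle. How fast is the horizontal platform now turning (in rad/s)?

ω_f ≈ 3.01 rad/s

The added mass arrives with no angular momentum about the axle, and any external torque about the axle is negligible, so the system's angular momentum is conserved.
I_p = ½(35.8)(1.81)² = 58.64 kg·m².
Added inertia Σmr² = (3.33)(0.629)² + (20.1)(0.342)² = 3.668 kg·m²; I_f = 58.64 + 3.668 = 62.31 kg·m².
ω_f = I_p ω_i / I_f = (58.64)(3.20) / 62.31 = 3.012 rad/s.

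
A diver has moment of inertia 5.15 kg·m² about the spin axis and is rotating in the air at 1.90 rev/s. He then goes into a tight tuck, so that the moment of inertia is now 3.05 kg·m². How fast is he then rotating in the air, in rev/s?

ω₂ ≈ 3.21 rev/s

Angular momentum about the spin axis is conserved since the torque about it is zero.
ω₂ = I₁ω₁ / I₂ = (5.150)(1.90 rev/s) / (3.050) = 3.208 rev/s.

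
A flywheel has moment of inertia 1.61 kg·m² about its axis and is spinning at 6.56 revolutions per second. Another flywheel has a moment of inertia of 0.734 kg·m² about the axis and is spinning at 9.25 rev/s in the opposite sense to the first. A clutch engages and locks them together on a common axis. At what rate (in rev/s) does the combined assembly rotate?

|ω_f| ≈ 1.61 rev/s

The coupling torques are internal; angular momentum about the shared axis is conserved.
Taking A's sense as positive: L = (1.610)(6.56) − (0.7340)(9.25) = 3.772 kg·m²·rev/s.
Combined I = 1.610 + 0.7340 = 2.344 kg·m².
ω_f = L / I = 3.772 / 2.344 = 1.609 rev/s.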